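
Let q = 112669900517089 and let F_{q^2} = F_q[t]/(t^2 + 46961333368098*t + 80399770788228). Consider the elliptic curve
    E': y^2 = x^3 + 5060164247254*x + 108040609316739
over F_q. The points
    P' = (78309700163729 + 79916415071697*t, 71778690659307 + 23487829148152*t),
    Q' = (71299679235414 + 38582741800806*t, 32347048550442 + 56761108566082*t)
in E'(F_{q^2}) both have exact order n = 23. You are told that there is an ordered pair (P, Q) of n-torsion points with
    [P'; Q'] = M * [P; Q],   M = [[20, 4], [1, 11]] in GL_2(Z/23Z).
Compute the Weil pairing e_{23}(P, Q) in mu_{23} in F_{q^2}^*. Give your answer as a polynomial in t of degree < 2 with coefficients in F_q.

Under M = [[20,4],[1,11]] in GL_2(Z/23), e_{23}(P',Q') = e_{23}(P,Q)^(20*11-4*1 mod 23).
So e_{23}(P,Q) = e_{23}(P',Q')^{18}, since 9*18 = 1 mod 23.
Miller loop for e_{23} over F_{112669900517089^2}: bits of 23 = 10111; 4 double steps + 3 add steps, l/v at each.
f_P(D_Q)/f_Q(D_P) = 36941597406833 + 20677332999405*t.
e_{23}(P,Q) = (36941597406833 + 20677332999405*t)^{18} = 84798645214084 + 98323101120142*t.

84798645214084 + 98323101120142*t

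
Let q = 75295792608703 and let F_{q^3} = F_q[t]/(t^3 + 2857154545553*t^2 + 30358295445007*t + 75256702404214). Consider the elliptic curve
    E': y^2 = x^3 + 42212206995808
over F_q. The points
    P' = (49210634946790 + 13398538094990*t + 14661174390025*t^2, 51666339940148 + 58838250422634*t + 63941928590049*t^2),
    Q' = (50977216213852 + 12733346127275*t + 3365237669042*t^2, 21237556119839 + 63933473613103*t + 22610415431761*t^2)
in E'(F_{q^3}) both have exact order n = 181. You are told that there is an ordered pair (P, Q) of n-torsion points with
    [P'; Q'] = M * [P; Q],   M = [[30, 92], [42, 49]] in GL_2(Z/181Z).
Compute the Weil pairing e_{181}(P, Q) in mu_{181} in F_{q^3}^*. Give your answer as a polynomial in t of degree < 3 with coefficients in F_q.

9926497111757 + 1750887663764*t + 15500589037525*t^2

The 181-Weil pairing on E[181] over F_{75295792608703} is alternating-bilinear: e_{181}(P',Q') = e_{181}(P,Q)^det(M).
So e_{181}(P,Q) = e_{181}(P',Q')^{128}, since 140*128 = 1 mod 181.
Run Miller on y^2=x^3+42212206995808 over F_{75295792608703}: ladder 10110101 (8 bits); e = f_P(D_Q)/f_Q(D_P).
Result: e(P',Q') = 23095477776312 + 48785120739257*t + 39607213178891*t^2.
(23095477776312 + 48785120739257*t + 39607213178891*t^2)^{128} mod (75295792608703,f) = 9926497111757 + 1750887663764*t + 15500589037525*t^2.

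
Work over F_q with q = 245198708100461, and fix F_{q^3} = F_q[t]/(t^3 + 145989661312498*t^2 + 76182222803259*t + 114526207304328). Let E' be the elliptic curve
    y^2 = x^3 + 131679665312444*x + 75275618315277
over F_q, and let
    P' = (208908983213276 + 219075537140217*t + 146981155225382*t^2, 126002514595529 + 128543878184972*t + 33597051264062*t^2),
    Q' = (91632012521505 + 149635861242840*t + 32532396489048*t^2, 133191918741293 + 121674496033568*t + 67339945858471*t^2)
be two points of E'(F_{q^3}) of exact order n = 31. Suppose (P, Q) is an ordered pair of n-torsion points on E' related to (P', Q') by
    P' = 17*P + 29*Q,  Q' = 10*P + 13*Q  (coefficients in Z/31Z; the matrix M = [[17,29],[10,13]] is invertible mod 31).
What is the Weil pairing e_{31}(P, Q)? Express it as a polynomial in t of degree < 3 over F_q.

Under M = [[17,29],[10,13]] in GL_2(Z/31), e_{31}(P',Q') = e_{31}(P,Q)^(17*13-29*10 mod 31).
det(M) mod 31 = 24; its inverse in (Z/31)^* is 22 (check: 24*22 mod 31 = 1).
Build f_{31,P'} and f_{31,Q'} via the 5-bit ladder of 31=11111_2; evaluate at shifted divisors; quotient in F_{245198708100461^3}.
Result: e(P',Q') = 27499134557651 + 218812896314382*t + 226322509887968*t^2.
Thus e_{31}(P,Q) = 239091673130471 + 81806481813284*t + 241038249770638*t^2.

239091673130471 + 81806481813284*t + 241038249770638*t^2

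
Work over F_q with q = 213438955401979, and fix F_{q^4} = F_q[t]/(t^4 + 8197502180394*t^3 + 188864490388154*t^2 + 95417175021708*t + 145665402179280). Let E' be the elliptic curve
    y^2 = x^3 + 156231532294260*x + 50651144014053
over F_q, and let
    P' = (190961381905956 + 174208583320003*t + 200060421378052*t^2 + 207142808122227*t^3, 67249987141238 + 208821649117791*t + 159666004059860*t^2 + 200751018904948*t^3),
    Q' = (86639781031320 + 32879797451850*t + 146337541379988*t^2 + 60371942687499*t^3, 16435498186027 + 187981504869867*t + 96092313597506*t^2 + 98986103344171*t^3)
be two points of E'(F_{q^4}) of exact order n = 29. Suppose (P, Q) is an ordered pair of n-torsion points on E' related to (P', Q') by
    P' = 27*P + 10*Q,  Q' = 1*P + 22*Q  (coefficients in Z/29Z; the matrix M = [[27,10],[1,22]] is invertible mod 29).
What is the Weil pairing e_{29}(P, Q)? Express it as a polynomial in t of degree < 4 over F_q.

Alternating bilinearity on E[29] (values in mu_{29} in F_{213438955401979^4}) gives e(P',Q') = e(P,Q)^det(M).
Hence e(P,Q) = e(P',Q')^{22} where 22 = 4^{-1} mod 29.
n = 29 = (11101)_2 (5 bits, wt 4); accumulate f_{29,P'}(Q'+S)/f_{29,P'}(S) along the 4-step ladder.
Result: e(P',Q') = 9444259308625 + 69623646698675*t + 187206789826573*t^2 + 188199992599450*t^3.
Raise to 22: e(P,Q) = 71278121383794 + 80459485704598*t + 103888540412397*t^2 + 23253978426743*t^3 in mu_{29}.

71278121383794 + 80459485704598*t + 103888540412397*t^2 + 23253978426743*t^3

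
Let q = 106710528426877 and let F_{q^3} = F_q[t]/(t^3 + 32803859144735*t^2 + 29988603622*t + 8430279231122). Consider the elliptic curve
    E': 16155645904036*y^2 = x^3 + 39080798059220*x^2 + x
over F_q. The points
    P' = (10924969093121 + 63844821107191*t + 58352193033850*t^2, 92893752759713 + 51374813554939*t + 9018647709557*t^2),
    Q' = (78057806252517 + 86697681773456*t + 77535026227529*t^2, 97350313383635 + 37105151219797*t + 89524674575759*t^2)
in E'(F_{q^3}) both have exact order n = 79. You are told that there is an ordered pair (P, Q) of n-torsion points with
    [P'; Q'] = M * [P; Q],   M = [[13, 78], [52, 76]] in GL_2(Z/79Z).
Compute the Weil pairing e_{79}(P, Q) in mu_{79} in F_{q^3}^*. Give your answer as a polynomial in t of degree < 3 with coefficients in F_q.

Alternating bilinearity on E[79] (values in mu_{79} in F_{106710528426877^3}) gives e(P',Q') = e(P,Q)^det(M).
13*76 - 78*52 = -3068; reduced mod 79: det = 13, inverse 73.
Set x_W=21108543681184*u+90172480892678, y_W=21108543681184*v; then E': y_W^2=x_W^3+15906076201653*x_W+43147891214925.
Miller loop for e_{79} over F_{106710528426877^3}: bits of 79 = 1001111; 6 double steps + 4 add steps, l/v at each.
Miller gives e_{79}(P',Q') = 37148077420314 + 69199343376298*t + 70693337677034*t^2 in F_{106710528426877^3}.
Hence e(P,Q) = 94818850477735 + 51697454447506*t + 32799382178322*t^2 in F_{106710528426877^3}^*.

94818850477735 + 51697454447506*t + 32799382178322*t^2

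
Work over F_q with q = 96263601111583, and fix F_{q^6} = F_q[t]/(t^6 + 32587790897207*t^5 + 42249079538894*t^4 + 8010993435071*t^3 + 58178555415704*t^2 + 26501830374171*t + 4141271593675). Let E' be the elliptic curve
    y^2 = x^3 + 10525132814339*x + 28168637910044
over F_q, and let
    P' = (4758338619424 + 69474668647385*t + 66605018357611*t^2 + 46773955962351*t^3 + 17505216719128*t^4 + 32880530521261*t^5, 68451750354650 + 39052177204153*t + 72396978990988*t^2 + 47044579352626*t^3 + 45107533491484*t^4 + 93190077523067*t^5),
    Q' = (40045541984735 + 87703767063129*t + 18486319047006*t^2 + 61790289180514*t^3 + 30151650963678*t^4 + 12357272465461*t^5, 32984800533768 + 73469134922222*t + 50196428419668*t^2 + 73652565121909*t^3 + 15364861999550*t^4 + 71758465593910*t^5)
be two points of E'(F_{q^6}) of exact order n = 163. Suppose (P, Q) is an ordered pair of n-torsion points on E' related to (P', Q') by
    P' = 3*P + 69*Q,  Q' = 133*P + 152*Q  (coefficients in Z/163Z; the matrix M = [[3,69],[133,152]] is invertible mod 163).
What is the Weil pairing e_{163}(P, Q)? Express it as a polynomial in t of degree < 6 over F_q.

83549208571425 + 93326302600152*t + 40020718329575*t^2 + 66220578248267*t^3 + 4527664436051*t^4 + 84778018677796*t^5

e_{163} is bilinear + alternating on E[163], so e_{163}(3*P + 69*Q, 133*P + 152*Q) = e_{163}(P,Q)^(3*152-69*133).
det M = 3*152 - 69*133 = -8721 = 81 (mod 163); 81^{-1} = 161 (mod 163).
Build f_{163,P'} and f_{163,Q'} via the 8-bit ladder of 163=10100011_2; evaluate at shifted divisors; quotient in F_{96263601111583^6}.
So e_{163}(P',Q') = 54845838916212 + 87908841476857*t + 8930471863616*t^2 + 84271422059998*t^3 + 18029347219066*t^4 + 11417714929203*t^5.
(54845838916212 + 87908841476857*t + 8930471863616*t^2 + 84271422059998*t^3 + 18029347219066*t^4 + 11417714929203*t^5)^{161} mod (96263601111583,f) = 83549208571425 + 93326302600152*t + 40020718329575*t^2 + 66220578248267*t^3 + 4527664436051*t^4 + 84778018677796*t^5.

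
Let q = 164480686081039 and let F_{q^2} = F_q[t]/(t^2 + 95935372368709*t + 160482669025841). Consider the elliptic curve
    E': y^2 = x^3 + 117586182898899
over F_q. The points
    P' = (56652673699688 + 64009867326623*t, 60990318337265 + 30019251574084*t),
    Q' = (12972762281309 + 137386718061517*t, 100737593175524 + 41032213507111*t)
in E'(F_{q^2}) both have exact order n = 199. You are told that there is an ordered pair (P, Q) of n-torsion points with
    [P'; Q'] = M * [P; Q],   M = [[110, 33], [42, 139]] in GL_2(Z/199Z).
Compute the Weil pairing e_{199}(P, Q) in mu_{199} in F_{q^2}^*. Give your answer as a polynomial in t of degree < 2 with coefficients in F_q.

72913441197886 + 35288705555601*t

Since e_{199}(P,P)=e_{199}(Q,Q)=1 and e_{199}(Q,P)=e_{199}(P,Q)^{-1}, expanding e_{199}(110*P + 33*Q,42*P + 139*Q) leaves e(P,Q)^det(M).
110*139 - 33*42 = 13904; reduced mod 199: det = 173, inverse 176.
Miller loop for e_{199} over F_{164480686081039^2}: bits of 199 = 11000111; 7 double steps + 4 add steps, l/v at each.
e_{199}(P',Q') = 9853088208149 + 6347185892297*t.
Finally e_{199}(P,Q) = 72913441197886 + 35288705555601*t.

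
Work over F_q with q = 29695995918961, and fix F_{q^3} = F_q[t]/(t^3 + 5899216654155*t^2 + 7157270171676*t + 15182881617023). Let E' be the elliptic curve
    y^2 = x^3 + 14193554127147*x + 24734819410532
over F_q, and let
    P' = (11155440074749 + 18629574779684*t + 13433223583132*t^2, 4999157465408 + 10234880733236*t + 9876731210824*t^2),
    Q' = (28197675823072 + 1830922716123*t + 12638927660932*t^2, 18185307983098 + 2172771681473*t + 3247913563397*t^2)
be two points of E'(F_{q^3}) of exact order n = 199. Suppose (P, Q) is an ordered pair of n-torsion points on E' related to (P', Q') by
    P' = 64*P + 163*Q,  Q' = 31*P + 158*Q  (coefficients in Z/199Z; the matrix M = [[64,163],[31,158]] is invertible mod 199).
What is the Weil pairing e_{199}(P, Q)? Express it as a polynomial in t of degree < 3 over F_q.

12137673701217 + 29622863588466*t + 23254697586357*t^2

Since e_{199}(P,P)=e_{199}(Q,Q)=1 and e_{199}(Q,P)=e_{199}(P,Q)^{-1}, expanding e_{199}(64*P + 163*Q,31*P + 158*Q) leaves e(P,Q)^det(M).
det M = 64*158 - 163*31 = 5059 = 84 (mod 199); 84^{-1} = 154 (mod 199).
8-bit Miller (11000111) on E'/F_{29695995918961} with a'=14193554127147, b'=24734819410532: accumulate tangent/chord ratios at Q'+S and P'+S'.
The quotient is 2500120229470 + 9774513771157*t + 19095301342764*t^2.
(2500120229470 + 9774513771157*t + 19095301342764*t^2)^{154} mod (29695995918961,f) = 12137673701217 + 29622863588466*t + 23254697586357*t^2.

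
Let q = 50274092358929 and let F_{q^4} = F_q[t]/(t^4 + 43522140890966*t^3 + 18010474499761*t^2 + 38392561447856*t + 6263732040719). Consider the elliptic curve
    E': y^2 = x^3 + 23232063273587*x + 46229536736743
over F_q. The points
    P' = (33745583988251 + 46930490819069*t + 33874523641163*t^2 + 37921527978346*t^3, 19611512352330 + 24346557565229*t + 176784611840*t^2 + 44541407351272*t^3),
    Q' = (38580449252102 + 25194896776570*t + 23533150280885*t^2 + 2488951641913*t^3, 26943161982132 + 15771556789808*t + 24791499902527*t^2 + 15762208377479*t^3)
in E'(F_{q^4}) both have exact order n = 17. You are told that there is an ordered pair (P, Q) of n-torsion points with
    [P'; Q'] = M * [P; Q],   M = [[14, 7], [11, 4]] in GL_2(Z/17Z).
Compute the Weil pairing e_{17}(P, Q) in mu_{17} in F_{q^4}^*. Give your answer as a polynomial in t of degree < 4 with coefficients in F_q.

9853302291611 + 33443411123836*t + 14346411918009*t^2 + 14378673773587*t^3

Alternating bilinearity on E[17] (values in mu_{17} in F_{50274092358929^4}) gives e(P',Q') = e(P,Q)^det(M).
det M = 14*4 - 7*11 = -21 = 13 (mod 17); 13^{-1} = 4 (mod 17).
Build f_{17,P'} and f_{17,Q'} via the 5-bit ladder of 17=10001_2; evaluate at shifted divisors; quotient in F_{50274092358929^4}.
e_{17}(P',Q') = 4221314237681 + 5631364468904*t + 30504021314942*t^2 + 14787500213049*t^3.
e_{17}(P,Q) = (4221314237681 + 5631364468904*t + 30504021314942*t^2 + 14787500213049*t^3)^{4} = 9853302291611 + 33443411123836*t + 14346411918009*t^2 + 14378673773587*t^3.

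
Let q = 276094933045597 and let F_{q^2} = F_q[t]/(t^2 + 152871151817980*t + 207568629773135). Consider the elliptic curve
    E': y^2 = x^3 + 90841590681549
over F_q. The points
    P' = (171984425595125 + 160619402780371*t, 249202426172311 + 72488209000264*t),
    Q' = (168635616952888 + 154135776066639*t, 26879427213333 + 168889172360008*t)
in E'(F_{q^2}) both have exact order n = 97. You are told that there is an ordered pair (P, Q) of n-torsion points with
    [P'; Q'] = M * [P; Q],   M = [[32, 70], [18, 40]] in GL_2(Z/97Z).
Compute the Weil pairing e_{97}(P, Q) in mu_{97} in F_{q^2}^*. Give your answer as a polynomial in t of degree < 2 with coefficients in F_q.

114601794050807 + 209975157589820*t

The 97-Weil pairing on E[97] over F_{276094933045597} is alternating-bilinear: e_{97}(P',Q') = e_{97}(P,Q)^det(M).
So e_{97}(P,Q) = e_{97}(P',Q')^{34}, since 20*34 = 1 mod 97.
Miller loop for e_{97} over F_{276094933045597^2}: bits of 97 = 1100001; 6 double steps + 2 add steps, l/v at each.
Miller gives e_{97}(P',Q') = 229718371246660 + 157937388098804*t in F_{276094933045597^2}.
Finally e_{97}(P,Q) = 114601794050807 + 209975157589820*t.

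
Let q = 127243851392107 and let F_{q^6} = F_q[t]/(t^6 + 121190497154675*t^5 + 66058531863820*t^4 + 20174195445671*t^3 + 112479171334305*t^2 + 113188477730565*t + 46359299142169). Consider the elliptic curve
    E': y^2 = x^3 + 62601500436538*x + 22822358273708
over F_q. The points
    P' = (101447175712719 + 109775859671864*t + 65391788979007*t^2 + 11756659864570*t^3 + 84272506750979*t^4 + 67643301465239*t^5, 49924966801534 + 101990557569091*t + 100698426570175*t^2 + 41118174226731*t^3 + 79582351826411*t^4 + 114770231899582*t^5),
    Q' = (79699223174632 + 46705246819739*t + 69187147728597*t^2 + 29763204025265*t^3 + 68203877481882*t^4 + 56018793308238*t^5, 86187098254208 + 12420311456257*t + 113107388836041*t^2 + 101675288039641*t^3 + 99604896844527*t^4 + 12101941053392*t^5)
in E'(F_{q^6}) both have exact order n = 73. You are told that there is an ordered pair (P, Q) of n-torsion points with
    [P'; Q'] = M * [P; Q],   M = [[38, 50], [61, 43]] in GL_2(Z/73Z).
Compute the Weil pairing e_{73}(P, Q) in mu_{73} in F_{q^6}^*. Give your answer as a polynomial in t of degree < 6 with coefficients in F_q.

52917422049584 + 33837096546192*t + 34624105077600*t^2 + 115654632138239*t^3 + 78887896797873*t^4 + 44600148272050*t^5

Under M = [[38,50],[61,43]] in GL_2(Z/73), e_{73}(P',Q') = e_{73}(P,Q)^(38*43-50*61 mod 73).
Hence e(P,Q) = e(P',Q')^{5} where 5 = 44^{-1} mod 73.
n = 73 = (1001001)_2 (7 bits, wt 3); accumulate f_{73,P'}(Q'+S)/f_{73,P'}(S) along the 6-step ladder.
The quotient is 108785117318147 + 109695576332462*t + 60651370175008*t^2 + 53382216031493*t^3 + 46735841839773*t^4 + 11857209467696*t^5.
Thus e_{73}(P,Q) = 52917422049584 + 33837096546192*t + 34624105077600*t^2 + 115654632138239*t^3 + 78887896797873*t^4 + 44600148272050*t^5.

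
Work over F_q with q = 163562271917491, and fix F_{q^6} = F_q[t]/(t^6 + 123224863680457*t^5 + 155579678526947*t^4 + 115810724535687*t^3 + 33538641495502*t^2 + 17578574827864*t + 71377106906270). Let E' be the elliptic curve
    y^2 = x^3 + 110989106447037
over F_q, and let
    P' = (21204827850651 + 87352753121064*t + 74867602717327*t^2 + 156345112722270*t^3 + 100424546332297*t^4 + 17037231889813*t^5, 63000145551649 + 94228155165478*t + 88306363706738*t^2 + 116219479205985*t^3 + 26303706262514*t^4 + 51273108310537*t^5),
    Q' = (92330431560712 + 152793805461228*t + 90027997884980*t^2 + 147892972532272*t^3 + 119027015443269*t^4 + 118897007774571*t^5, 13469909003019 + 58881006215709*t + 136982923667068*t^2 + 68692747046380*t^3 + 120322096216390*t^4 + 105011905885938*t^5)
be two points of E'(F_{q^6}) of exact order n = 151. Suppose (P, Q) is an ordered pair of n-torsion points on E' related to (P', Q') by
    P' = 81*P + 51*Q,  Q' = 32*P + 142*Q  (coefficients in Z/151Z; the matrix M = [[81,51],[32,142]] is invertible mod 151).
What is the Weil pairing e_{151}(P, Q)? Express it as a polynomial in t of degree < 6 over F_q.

Since e_{151}(P,P)=e_{151}(Q,Q)=1 and e_{151}(Q,P)=e_{151}(P,Q)^{-1}, expanding e_{151}(81*P + 51*Q,32*P + 142*Q) leaves e(P,Q)^det(M).
det(M) mod 151 = 55; its inverse in (Z/151)^* is 11 (check: 55*11 mod 151 = 1).
Miller loop for e_{151} over F_{163562271917491^6}: bits of 151 = 10010111; 7 double steps + 4 add steps, l/v at each.
Miller gives e_{151}(P',Q') = 8401787805056 + 29488869204215*t + 43300987694495*t^2 + 125941144792278*t^3 + 75689669981258*t^4 + 114083784559246*t^5 in F_{163562271917491^6}.
e_{151}(P,Q) = (8401787805056 + 29488869204215*t + 43300987694495*t^2 + 125941144792278*t^3 + 75689669981258*t^4 + 114083784559246*t^5)^{11} = 4788413887404 + 38065581093056*t + 57535595608863*t^2 + 112795123918268*t^3 + 34331989276537*t^4 + 93978221941694*t^5.

4788413887404 + 38065581093056*t + 57535595608863*t^2 + 112795123918268*t^3 + 34331989276537*t^4 + 93978221941694*t^5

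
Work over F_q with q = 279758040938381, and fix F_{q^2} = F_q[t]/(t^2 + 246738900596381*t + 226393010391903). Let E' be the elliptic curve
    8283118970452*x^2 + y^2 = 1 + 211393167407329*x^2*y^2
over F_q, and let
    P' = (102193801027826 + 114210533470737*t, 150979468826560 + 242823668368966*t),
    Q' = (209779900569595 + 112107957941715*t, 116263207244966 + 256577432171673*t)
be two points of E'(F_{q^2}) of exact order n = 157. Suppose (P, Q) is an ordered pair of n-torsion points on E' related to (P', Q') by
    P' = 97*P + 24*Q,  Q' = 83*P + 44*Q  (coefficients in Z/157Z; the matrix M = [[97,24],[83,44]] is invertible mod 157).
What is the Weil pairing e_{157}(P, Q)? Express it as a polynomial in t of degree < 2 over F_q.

Under M = [[97,24],[83,44]] in GL_2(Z/157), e_{157}(P',Q') = e_{157}(P,Q)^(97*44-24*83 mod 157).
So e_{157}(P,Q) = e_{157}(P',Q')^{155}, since 78*155 = 1 mod 157.
Edwards a_E,d_E -> Montgomery A=189277144881106,B=270113954736530 -> Weierstrass 148197735773046,65706489104663 via alpha=269744415178281,beta=19161998125376.
Miller loop for e_{157} over F_{279758040938381^2}: bits of 157 = 10011101; 7 double steps + 4 add steps, l/v at each.
e_{157}(P',Q') = 132132125577338 + 172053339132288*t.
Raise to 155: e(P,Q) = 241272018655824 + 83602444044360*t in mu_{157}.

241272018655824 + 83602444044360*t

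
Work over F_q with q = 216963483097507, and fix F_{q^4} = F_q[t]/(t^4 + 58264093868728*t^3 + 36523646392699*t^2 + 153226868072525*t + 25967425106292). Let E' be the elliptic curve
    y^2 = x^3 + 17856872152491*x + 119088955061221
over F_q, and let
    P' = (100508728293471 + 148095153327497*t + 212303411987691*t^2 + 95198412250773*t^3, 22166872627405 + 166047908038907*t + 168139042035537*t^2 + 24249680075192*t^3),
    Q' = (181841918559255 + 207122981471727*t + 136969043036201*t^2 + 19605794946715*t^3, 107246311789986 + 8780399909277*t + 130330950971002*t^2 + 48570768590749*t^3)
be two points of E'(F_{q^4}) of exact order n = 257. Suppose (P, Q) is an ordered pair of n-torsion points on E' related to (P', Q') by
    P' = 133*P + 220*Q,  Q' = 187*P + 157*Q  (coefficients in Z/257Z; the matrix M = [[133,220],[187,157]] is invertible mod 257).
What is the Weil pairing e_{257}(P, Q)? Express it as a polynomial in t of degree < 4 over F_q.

169683127761043 + 198926977155320*t + 138713753429126*t^2 + 19107421398754*t^3

Under M = [[133,220],[187,157]] in GL_2(Z/257), e_{257}(P',Q') = e_{257}(P,Q)^(133*157-220*187 mod 257).
133*157 - 220*187 = -20259; reduced mod 257: det = 44, inverse 111.
Double-and-add over 100000001: 9-1 doublings, 2-1 additions; each step l_{T,T}/v_{2T} or l_{T,P'}/v at Q'+S for random S.
Miller gives e_{257}(P',Q') = 67595557120996 + 62608708848505*t + 97280947856233*t^2 + 29931561607194*t^3 in F_{216963483097507^4}.
Raise to 111: e(P,Q) = 169683127761043 + 198926977155320*t + 138713753429126*t^2 + 19107421398754*t^3 in mu_{257}.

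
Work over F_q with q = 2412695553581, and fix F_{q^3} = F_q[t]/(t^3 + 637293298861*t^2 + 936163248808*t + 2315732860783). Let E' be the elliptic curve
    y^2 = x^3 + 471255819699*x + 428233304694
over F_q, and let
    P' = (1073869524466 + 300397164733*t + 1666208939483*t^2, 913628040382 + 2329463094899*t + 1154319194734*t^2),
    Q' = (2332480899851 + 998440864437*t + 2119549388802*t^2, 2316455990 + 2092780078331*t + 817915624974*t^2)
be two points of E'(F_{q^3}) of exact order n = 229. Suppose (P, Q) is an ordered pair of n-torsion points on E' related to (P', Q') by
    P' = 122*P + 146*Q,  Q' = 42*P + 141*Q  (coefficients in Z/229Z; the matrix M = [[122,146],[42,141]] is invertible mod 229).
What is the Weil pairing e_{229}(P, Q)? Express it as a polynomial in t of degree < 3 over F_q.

Since e_{229}(P,P)=e_{229}(Q,Q)=1 and e_{229}(Q,P)=e_{229}(P,Q)^{-1}, expanding e_{229}(122*P + 146*Q,42*P + 141*Q) leaves e(P,Q)^det(M).
Hence e(P,Q) = e(P',Q')^{138} where 138 = 78^{-1} mod 229.
Run Miller on y^2=x^3+471255819699*x+428233304694 over F_{2412695553581}: ladder 11100101 (8 bits); e = f_P(D_Q)/f_Q(D_P).
Result: e(P',Q') = 1068883347001 + 834869126717*t + 2028746244534*t^2.
Finally e_{229}(P,Q) = 1446504343799 + 858697303450*t + 2258567597113*t^2.

1446504343799 + 858697303450*t + 2258567597113*t^2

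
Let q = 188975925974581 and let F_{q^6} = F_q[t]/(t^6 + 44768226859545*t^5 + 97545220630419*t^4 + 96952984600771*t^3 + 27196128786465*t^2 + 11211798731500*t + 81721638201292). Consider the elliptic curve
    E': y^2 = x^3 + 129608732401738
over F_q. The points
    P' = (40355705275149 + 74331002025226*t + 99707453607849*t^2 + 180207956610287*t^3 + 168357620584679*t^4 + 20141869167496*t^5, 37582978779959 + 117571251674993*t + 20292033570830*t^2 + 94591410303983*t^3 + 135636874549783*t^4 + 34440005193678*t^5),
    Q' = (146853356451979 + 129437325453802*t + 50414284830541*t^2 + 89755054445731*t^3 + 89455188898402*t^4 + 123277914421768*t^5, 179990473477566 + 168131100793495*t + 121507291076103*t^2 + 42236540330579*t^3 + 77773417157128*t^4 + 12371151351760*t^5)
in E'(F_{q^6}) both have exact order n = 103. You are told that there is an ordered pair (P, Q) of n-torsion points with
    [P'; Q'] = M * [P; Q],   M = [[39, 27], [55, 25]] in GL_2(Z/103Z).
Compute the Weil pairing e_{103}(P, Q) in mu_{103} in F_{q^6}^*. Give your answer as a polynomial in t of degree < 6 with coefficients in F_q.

Alternating bilinearity on E[103] (values in mu_{103} in F_{188975925974581^6}) gives e(P',Q') = e(P,Q)^det(M).
det(M) mod 103 = 5; its inverse in (Z/103)^* is 62 (check: 5*62 mod 103 = 1).
7-bit Miller (1100111) on E'/F_{188975925974581} with a'=0, b'=129608732401738: accumulate tangent/chord ratios at Q'+S and P'+S'.
Result: e(P',Q') = 66833708604455 + 71821576667192*t + 119926750240423*t^2 + 58007932206901*t^3 + 146924601433838*t^4 + 79296913149130*t^5.
Hence e(P,Q) = 58628545803163 + 28627991098686*t + 138006466888602*t^2 + 85556699899953*t^3 + 22635297929345*t^4 + 132755459550175*t^5 in F_{188975925974581^6}^*.

58628545803163 + 28627991098686*t + 138006466888602*t^2 + 85556699899953*t^3 + 22635297929345*t^4 + 132755459550175*t^5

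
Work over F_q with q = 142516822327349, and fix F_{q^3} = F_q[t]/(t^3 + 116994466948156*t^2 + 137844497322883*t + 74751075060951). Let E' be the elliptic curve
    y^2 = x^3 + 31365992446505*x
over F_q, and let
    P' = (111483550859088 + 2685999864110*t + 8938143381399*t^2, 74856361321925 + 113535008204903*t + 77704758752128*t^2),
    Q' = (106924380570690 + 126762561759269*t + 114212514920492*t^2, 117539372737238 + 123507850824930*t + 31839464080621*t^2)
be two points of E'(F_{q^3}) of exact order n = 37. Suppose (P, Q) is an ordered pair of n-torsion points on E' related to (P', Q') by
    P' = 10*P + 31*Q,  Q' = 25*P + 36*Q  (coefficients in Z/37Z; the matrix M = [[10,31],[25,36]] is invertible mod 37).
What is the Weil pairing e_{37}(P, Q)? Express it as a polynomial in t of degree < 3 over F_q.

e_{37}(aP+bQ,cP+dQ) = e_{37}(P,Q)^(ad-bc); with (a,b,c,d)=(10,31,25,36) this gives the det-37 law.
Hence e(P,Q) = e(P',Q')^{23} where 23 = 29^{-1} mod 37.
Run Miller on y^2=x^3+31365992446505*x over F_{142516822327349}: ladder 100101 (6 bits); e = f_P(D_Q)/f_Q(D_P).
So e_{37}(P',Q') = 135172116291062 + 106207899161579*t + 124604953640481*t^2.
Thus e_{37}(P,Q) = 133314644665658 + 105715833821457*t + 28504088061723*t^2.

133314644665658 + 105715833821457*t + 28504088061723*t^2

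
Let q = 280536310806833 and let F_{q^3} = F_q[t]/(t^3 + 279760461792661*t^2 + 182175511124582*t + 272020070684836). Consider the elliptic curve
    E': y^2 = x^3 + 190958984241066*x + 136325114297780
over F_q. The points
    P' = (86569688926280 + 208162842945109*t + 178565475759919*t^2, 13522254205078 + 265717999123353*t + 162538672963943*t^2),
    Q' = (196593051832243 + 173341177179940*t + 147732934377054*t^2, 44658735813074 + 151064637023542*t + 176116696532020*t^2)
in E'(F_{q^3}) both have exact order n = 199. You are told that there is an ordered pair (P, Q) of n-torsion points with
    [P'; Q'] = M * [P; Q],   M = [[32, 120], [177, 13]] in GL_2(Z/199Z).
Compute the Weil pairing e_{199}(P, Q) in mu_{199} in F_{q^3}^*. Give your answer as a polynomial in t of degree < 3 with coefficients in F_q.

e_{199}(aP+bQ,cP+dQ) = e_{199}(P,Q)^(ad-bc); with (a,b,c,d)=(32,120,177,13) this gives the det-199 law.
Inverting 71 mod 199: 185. Thus e_{199}(P,Q) = e(P',Q')^{185}.
Double-and-add over 11000111: 8-1 doublings, 5-1 additions; each step l_{T,T}/v_{2T} or l_{T,P'}/v at Q'+S for random S.
f_P(D_Q)/f_Q(D_P) = 65763240259390 + 78692293150951*t + 117747297119428*t^2.
Raise to 185: e(P,Q) = 215052227961219 + 254798070629034*t + 268391614037315*t^2 in mu_{199}.

215052227961219 + 254798070629034*t + 268391614037315*t^2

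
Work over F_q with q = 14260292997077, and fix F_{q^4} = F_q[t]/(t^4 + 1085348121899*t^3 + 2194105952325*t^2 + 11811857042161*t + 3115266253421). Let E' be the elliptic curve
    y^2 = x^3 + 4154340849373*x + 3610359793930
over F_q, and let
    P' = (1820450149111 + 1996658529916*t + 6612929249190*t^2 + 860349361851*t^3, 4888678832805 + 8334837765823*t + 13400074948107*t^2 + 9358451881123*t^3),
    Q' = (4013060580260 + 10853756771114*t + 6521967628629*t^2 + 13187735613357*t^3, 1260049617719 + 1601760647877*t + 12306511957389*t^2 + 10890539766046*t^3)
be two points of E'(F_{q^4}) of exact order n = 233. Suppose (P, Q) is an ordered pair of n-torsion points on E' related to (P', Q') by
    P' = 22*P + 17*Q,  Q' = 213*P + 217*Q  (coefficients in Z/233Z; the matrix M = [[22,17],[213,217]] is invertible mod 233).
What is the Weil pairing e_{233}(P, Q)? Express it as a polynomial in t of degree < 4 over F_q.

6867356314595 + 4268512875205*t + 4189852342667*t^2 + 683945014036*t^3

Under M = [[22,17],[213,217]] in GL_2(Z/233), e_{233}(P',Q') = e_{233}(P,Q)^(22*217-17*213 mod 233).
det M = 22*217 - 17*213 = 1153 = 221 (mod 233); 221^{-1} = 97 (mod 233).
n = 233 = (11101001)_2 (8 bits, wt 5); accumulate f_{233,P'}(Q'+S)/f_{233,P'}(S) along the 7-step ladder.
Miller gives e_{233}(P',Q') = 3493835718598 + 3400504508168*t + 378089850038*t^2 + 8659453162513*t^3 in F_{14260292997077^4}.
(3493835718598 + 3400504508168*t + 378089850038*t^2 + 8659453162513*t^3)^{97} mod (14260292997077,f) = 6867356314595 + 4268512875205*t + 4189852342667*t^2 + 683945014036*t^3.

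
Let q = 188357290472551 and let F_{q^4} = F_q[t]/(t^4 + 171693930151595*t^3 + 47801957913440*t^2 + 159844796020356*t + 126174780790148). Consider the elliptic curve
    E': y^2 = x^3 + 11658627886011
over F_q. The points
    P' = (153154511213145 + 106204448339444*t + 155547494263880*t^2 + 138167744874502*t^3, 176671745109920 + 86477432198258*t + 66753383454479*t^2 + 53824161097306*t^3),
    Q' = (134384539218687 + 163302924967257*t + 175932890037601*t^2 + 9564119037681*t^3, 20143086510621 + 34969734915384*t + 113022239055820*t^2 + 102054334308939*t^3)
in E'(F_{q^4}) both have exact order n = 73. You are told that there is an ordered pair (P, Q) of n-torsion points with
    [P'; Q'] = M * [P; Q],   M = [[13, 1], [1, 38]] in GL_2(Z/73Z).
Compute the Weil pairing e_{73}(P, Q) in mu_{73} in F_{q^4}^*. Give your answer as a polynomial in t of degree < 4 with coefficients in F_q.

The 73-Weil pairing on E[73] over F_{188357290472551} is alternating-bilinear: e_{73}(P',Q') = e_{73}(P,Q)^det(M).
Hence e(P,Q) = e(P',Q')^{4} where 4 = 55^{-1} mod 73.
Double-and-add over 1001001: 7-1 doublings, 3-1 additions; each step l_{T,T}/v_{2T} or l_{T,P'}/v at Q'+S for random S.
f_P(D_Q)/f_Q(D_P) = 2121862489628 + 103705998533415*t + 169978902912086*t^2 + 75494834475950*t^3.
(2121862489628 + 103705998533415*t + 169978902912086*t^2 + 75494834475950*t^3)^{4} mod (188357290472551,f) = 164020012641857 + 3336714952965*t + 86762515178159*t^2 + 187646580414523*t^3.

164020012641857 + 3336714952965*t + 86762515178159*t^2 + 187646580414523*t^3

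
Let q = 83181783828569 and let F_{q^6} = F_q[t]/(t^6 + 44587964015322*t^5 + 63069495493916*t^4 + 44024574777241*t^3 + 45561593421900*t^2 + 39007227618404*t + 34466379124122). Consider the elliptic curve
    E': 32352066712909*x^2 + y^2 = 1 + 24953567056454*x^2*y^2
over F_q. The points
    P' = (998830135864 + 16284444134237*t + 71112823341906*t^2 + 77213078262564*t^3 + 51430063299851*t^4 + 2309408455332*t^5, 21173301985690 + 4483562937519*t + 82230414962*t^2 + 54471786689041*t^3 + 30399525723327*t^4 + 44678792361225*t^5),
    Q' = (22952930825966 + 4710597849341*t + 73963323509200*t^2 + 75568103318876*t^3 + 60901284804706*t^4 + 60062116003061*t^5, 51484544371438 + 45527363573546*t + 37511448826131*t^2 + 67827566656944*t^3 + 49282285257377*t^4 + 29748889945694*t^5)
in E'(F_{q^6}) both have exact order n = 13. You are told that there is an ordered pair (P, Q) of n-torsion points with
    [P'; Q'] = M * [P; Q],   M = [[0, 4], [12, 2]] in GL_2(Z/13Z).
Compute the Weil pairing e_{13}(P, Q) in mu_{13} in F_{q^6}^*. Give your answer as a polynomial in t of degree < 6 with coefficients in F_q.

e_{13}(aP+bQ,cP+dQ) = e_{13}(P,Q)^(ad-bc); with (a,b,c,d)=(0,4,12,2) this gives the det-13 law.
det(M) mod 13 = 4; its inverse in (Z/13)^* is 10 (check: 4*10 mod 13 = 1).
Edwards a_E,d_E -> Montgomery A=46009259824668,B=8200437752863 -> Weierstrass 49856844678143,17243566688490 via alpha=51141830875845,beta=22645070871256.
Double-and-add over 1101: 4-1 doublings, 3-1 additions; each step l_{T,T}/v_{2T} or l_{T,P'}/v at Q'+S for random S.
e_{13}(P',Q') = 77975811762824 + 32862518089120*t + 24258152782591*t^2 + 23423822492324*t^3 + 8159919378498*t^4 + 61110361311585*t^5.
Raise to 10: e(P,Q) = 16093627554902 + 43483453490393*t + 19243780351228*t^2 + 56677879458945*t^3 + 43280746056855*t^4 + 76350790308047*t^5 in mu_{13}.

16093627554902 + 43483453490393*t + 19243780351228*t^2 + 56677879458945*t^3 + 43280746056855*t^4 + 76350790308047*t^5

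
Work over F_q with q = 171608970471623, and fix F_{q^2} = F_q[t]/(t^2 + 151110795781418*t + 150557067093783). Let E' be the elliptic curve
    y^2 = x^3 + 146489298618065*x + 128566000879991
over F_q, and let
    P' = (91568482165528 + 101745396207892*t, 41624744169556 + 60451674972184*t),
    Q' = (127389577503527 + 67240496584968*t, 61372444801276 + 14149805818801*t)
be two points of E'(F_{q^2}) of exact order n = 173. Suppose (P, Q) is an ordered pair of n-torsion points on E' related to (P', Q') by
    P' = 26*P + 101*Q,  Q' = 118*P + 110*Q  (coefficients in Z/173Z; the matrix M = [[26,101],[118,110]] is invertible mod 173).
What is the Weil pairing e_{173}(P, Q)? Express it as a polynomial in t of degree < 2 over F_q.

162765337232909 + 126929522185765*t

Under M = [[26,101],[118,110]] in GL_2(Z/173), e_{173}(P',Q') = e_{173}(P,Q)^(26*110-101*118 mod 173).
det M = 26*110 - 101*118 = -9058 = 111 (mod 173); 111^{-1} = 53 (mod 173).
Run Miller on y^2=x^3+146489298618065*x+128566000879991 over F_{171608970471623}: ladder 10101101 (8 bits); e = f_P(D_Q)/f_Q(D_P).
So e_{173}(P',Q') = 16199970742643 + 166427017520013*t.
(16199970742643 + 166427017520013*t)^{53} mod (171608970471623,f) = 162765337232909 + 126929522185765*t.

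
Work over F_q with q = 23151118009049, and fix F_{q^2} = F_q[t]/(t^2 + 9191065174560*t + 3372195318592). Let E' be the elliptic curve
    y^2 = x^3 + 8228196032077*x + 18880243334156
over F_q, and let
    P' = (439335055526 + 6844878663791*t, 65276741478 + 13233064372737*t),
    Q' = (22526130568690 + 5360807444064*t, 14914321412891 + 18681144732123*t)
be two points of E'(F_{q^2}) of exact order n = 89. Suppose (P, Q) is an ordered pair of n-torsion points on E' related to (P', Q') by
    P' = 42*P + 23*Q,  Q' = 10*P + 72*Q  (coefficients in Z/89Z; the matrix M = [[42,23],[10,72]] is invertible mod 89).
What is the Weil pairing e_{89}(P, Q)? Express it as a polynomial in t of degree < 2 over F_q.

e_{89} is bilinear + alternating on E[89], so e_{89}(42*P + 23*Q, 10*P + 72*Q) = e_{89}(P,Q)^(42*72-23*10).
So e_{89}(P,Q) = e_{89}(P',Q')^{28}, since 35*28 = 1 mod 89.
7-bit Miller (1011001) on E'/F_{23151118009049} with a'=8228196032077, b'=18880243334156: accumulate tangent/chord ratios at Q'+S and P'+S'.
f_P(D_Q)/f_Q(D_P) = 18909025444210 + 7899963368015*t.
Finally e_{89}(P,Q) = 8976331917606 + 16145948890631*t.

8976331917606 + 16145948890631*t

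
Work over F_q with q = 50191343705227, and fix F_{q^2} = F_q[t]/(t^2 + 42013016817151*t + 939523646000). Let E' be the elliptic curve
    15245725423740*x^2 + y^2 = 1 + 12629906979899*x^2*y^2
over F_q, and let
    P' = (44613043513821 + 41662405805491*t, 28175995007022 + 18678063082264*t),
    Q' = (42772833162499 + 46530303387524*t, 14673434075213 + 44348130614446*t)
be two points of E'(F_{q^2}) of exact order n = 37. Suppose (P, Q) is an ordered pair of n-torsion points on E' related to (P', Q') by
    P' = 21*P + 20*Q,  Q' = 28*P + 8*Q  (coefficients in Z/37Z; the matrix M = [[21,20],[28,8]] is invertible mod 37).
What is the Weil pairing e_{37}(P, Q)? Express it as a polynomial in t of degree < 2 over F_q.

Since e_{37}(P,P)=e_{37}(Q,Q)=1 and e_{37}(Q,P)=e_{37}(P,Q)^{-1}, expanding e_{37}(21*P + 20*Q,28*P + 8*Q) leaves e(P,Q)^det(M).
21*8 - 20*28 = -392; reduced mod 37: det = 15, inverse 5.
Map (x,y)_Ed via u=(1+y)/(1-y), v=(1+y)/((1-y)x) to Montgomery A=40109559607673,B=18503325391437; then to (a',b')=(38126977209178,34384789793341).
Double-and-add over 100101: 6-1 doublings, 3-1 additions; each step l_{T,T}/v_{2T} or l_{T,P'}/v at Q'+S for random S.
Miller gives e_{37}(P',Q') = 33943316599625 + 22614028379946*t in F_{50191343705227^2}.
Hence e(P,Q) = 9531811005910 + 35539903541158*t in F_{50191343705227^2}^*.

9531811005910 + 35539903541158*t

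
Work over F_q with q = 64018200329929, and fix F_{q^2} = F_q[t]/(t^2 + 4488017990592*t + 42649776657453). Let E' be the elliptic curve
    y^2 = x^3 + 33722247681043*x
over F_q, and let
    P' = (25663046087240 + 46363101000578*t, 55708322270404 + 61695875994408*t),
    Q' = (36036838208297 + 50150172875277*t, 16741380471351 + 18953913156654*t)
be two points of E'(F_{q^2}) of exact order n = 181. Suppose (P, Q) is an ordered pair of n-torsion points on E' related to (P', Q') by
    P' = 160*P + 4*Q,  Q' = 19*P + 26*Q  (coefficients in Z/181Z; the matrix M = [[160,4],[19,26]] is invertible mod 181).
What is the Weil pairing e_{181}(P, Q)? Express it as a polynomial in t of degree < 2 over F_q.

36233132255222 + 40327333523452*t

Alternating bilinearity on E[181] (values in mu_{181} in F_{64018200329929^2}) gives e(P',Q') = e(P,Q)^det(M).
det M = 160*26 - 4*19 = 4084 = 102 (mod 181); 102^{-1} = 126 (mod 181).
Miller loop for e_{181} over F_{64018200329929^2}: bits of 181 = 10110101; 7 double steps + 4 add steps, l/v at each.
So e_{181}(P',Q') = 36358248571918 + 32815435423707*t.
Thus e_{181}(P,Q) = 36233132255222 + 40327333523452*t.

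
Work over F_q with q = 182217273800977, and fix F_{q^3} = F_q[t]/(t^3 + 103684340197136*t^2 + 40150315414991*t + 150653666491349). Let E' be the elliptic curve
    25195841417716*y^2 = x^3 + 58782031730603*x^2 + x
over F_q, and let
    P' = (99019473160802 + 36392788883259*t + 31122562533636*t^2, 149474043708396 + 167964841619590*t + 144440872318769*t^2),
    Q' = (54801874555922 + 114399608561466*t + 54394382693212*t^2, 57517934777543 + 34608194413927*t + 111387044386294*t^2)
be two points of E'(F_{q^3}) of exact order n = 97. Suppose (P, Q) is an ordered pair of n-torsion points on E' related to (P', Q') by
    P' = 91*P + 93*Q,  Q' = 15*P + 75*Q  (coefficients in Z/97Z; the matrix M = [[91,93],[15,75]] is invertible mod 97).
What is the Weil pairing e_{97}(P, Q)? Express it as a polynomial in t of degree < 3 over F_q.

Under M = [[91,93],[15,75]] in GL_2(Z/97), e_{97}(P',Q') = e_{97}(P,Q)^(91*75-93*15 mod 97).
det(M) mod 97 = 95; its inverse in (Z/97)^* is 48 (check: 95*48 mod 97 = 1).
Undo Montgomery via alpha=85678788489956, beta=32605581214339: (a',b')=(78861379509500,73899688359803) over F_{182217273800977}.
7-bit Miller (1100001) on E'/F_{182217273800977} with a'=78861379509500, b'=73899688359803: accumulate tangent/chord ratios at Q'+S and P'+S'.
f_P(D_Q)/f_Q(D_P) = 31067992969354 + 8226931793407*t + 148511499340482*t^2.
(31067992969354 + 8226931793407*t + 148511499340482*t^2)^{48} mod (182217273800977,f) = 94616330397733 + 107447484629972*t + 163959786601226*t^2.

94616330397733 + 107447484629972*t + 163959786601226*t^2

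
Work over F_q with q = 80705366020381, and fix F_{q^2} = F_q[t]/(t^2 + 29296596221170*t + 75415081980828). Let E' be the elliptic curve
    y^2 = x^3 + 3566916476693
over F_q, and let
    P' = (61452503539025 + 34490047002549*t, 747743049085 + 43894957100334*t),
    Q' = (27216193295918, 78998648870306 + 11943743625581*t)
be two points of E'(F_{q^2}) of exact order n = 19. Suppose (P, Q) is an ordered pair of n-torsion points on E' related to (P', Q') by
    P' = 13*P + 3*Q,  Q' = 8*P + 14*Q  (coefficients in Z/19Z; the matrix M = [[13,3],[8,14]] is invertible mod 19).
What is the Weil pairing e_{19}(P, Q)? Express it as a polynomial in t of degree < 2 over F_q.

66535991014477 + 34751421980565*t

Alternating bilinearity on E[19] (values in mu_{19} in F_{80705366020381^2}) gives e(P',Q') = e(P,Q)^det(M).
det M = 13*14 - 3*8 = 158 = 6 (mod 19); 6^{-1} = 16 (mod 19).
Miller loop for e_{19} over F_{80705366020381^2}: bits of 19 = 10011; 4 double steps + 2 add steps, l/v at each.
Miller gives e_{19}(P',Q') = 58208843213184 + 25812771346660*t in F_{80705366020381^2}.
Hence e(P,Q) = 66535991014477 + 34751421980565*t in F_{80705366020381^2}^*.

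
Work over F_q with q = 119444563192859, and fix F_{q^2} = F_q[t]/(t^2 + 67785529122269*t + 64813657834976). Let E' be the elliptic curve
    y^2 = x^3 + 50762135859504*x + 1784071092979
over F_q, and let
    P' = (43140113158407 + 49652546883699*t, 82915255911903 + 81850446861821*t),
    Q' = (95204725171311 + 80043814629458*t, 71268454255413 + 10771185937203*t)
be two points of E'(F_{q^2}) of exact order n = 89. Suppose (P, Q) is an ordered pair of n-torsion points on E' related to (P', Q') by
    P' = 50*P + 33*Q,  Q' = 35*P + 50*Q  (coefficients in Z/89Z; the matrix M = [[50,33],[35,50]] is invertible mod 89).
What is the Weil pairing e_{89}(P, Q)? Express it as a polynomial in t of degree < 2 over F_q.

Alternating bilinearity on E[89] (values in mu_{89} in F_{119444563192859^2}) gives e(P',Q') = e(P,Q)^det(M).
Hence e(P,Q) = e(P',Q')^{9} where 9 = 10^{-1} mod 89.
7-bit Miller (1011001) on E'/F_{119444563192859} with a'=50762135859504, b'=1784071092979: accumulate tangent/chord ratios at Q'+S and P'+S'.
The quotient is 117886817669154 + 67983477879422*t.
Raise to 9: e(P,Q) = 84788317316073 + 114610655707198*t in mu_{89}.

84788317316073 + 114610655707198*t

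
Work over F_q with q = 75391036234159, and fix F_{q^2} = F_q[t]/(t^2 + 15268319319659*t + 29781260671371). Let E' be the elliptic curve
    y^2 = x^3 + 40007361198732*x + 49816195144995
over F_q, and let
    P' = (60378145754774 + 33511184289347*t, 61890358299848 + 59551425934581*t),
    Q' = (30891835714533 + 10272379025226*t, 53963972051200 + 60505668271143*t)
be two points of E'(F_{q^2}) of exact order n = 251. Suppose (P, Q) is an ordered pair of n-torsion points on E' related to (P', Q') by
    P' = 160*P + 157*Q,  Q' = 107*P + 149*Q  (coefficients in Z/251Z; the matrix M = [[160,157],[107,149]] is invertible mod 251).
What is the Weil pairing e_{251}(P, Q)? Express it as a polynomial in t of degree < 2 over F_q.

Alternating bilinearity on E[251] (values in mu_{251} in F_{75391036234159^2}) gives e(P',Q') = e(P,Q)^det(M).
So e_{251}(P,Q) = e_{251}(P',Q')^{58}, since 13*58 = 1 mod 251.
Run Miller on y^2=x^3+40007361198732*x+49816195144995 over F_{75391036234159}: ladder 11111011 (8 bits); e = f_P(D_Q)/f_Q(D_P).
The quotient is 58832568512530 + 9401520843564*t.
Thus e_{251}(P,Q) = 65707164162093 + 23670285288700*t.

65707164162093 + 23670285288700*t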